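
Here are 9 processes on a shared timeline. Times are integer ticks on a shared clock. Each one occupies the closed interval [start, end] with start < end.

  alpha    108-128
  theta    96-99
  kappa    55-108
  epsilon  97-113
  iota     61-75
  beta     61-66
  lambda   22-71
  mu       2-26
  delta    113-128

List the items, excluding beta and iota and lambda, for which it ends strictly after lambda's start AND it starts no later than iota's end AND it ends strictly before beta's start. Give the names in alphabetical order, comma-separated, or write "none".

mu

Conditions: its end is strictly after lambda's start (X.end > 22) AND its start is no later than iota's end (X.start <= 75) AND its end is strictly before beta's start (X.end < 61).
alpha: end 128 > 22? ✓; start 108 <= 75? ✗; end 128 < 61? ✗ → no.
delta: end 128 > 22? ✓; start 113 <= 75? ✗; end 128 < 61? ✗ → no.
epsilon: end 113 > 22? ✓; start 97 <= 75? ✗; end 113 < 61? ✗ → no.
kappa: end 108 > 22? ✓; start 55 <= 75? ✓; end 108 < 61? ✗ → no.
mu: end 26 > 22? ✓; start 2 <= 75? ✓; end 26 < 61? ✓ → yes.
theta: end 99 > 22? ✓; start 96 <= 75? ✗; end 99 < 61? ✗ → no.
Result: mu.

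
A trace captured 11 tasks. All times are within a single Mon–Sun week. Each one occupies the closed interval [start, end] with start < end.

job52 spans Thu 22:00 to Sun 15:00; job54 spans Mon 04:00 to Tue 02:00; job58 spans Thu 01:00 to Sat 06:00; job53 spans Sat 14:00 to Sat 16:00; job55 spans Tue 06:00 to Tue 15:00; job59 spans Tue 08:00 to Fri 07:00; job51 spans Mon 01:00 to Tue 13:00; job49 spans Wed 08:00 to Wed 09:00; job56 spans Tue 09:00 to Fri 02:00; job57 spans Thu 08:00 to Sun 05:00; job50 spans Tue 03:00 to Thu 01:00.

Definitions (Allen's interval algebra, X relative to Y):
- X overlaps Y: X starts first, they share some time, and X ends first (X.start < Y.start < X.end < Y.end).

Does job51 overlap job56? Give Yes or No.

Yes

job51 = [Mon 01:00, Tue 13:00], job56 = [Tue 09:00, Fri 02:00].
Actual relation of job51 to job56: overlaps.
Asked whether 'overlaps' holds → Yes.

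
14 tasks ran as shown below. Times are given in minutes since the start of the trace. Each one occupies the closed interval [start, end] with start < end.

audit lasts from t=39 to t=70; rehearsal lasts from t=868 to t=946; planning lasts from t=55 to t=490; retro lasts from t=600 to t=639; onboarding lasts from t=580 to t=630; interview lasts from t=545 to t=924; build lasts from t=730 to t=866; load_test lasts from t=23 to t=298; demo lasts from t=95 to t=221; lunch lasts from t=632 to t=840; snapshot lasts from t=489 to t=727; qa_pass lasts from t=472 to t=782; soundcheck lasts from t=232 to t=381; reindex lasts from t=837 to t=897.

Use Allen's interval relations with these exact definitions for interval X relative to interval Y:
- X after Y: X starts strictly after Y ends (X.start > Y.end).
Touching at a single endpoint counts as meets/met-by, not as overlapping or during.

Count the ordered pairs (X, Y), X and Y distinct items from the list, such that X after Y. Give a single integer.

Checking all 182 ordered pairs for relation 'after'; matching pairs in alphabetical order:
(build, audit): build after audit ✓
(build, demo): build after demo ✓
(build, load_test): build after load_test ✓
(build, onboarding): build after onboarding ✓
(build, planning): build after planning ✓
(build, retro): build after retro ✓
(build, snapshot): build after snapshot ✓
(build, soundcheck): build after soundcheck ✓
(demo, audit): demo after audit ✓
(interview, audit): interview after audit ✓
(interview, demo): interview after demo ✓
(interview, load_test): interview after load_test ✓
(interview, planning): interview after planning ✓
(interview, soundcheck): interview after soundcheck ✓
(lunch, audit): lunch after audit ✓
(lunch, demo): lunch after demo ✓
(lunch, load_test): lunch after load_test ✓
(lunch, onboarding): lunch after onboarding ✓
(lunch, planning): lunch after planning ✓
(lunch, soundcheck): lunch after soundcheck ✓
(onboarding, audit): onboarding after audit ✓
(onboarding, demo): onboarding after demo ✓
(onboarding, load_test): onboarding after load_test ✓
(onboarding, planning): onboarding after planning ✓
... plus 36 further pairs not listed.
Count: 60.

60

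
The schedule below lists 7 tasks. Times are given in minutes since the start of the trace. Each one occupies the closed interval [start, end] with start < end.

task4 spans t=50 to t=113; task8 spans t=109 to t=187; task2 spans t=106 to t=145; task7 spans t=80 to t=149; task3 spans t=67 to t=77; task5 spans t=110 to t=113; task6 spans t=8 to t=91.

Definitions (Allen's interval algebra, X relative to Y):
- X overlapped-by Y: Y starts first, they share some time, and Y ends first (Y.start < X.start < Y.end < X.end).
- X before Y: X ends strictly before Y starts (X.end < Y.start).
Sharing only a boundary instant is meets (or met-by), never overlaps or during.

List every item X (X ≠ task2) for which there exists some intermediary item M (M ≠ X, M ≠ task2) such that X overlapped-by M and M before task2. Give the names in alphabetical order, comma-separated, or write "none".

Target task2 = [t=106, t=145].
Intermediaries M with M before task2: task3, task6.
Via task3 — items with X overlapped-by task3: none.
Via task6 — items with X overlapped-by task6: task4, task7.
Union: task4, task7.

task4, task7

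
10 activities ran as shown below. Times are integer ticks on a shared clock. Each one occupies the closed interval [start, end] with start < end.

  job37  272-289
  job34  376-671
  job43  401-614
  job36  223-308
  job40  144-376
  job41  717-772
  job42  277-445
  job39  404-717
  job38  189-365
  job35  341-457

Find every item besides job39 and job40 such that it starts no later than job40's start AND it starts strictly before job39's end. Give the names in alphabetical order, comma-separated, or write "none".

none

Conditions: its start is no later than job40's start (X.start <= 144) AND its start is strictly before job39's end (X.start < 717).
job34: start 376 <= 144? ✗; start 376 < 717? ✓ → no.
job35: start 341 <= 144? ✗; start 341 < 717? ✓ → no.
job36: start 223 <= 144? ✗; start 223 < 717? ✓ → no.
job37: start 272 <= 144? ✗; start 272 < 717? ✓ → no.
job38: start 189 <= 144? ✗; start 189 < 717? ✓ → no.
job41: start 717 <= 144? ✗; start 717 < 717? ✗ → no.
job42: start 277 <= 144? ✗; start 277 < 717? ✓ → no.
job43: start 401 <= 144? ✗; start 401 < 717? ✓ → no.
Result: none.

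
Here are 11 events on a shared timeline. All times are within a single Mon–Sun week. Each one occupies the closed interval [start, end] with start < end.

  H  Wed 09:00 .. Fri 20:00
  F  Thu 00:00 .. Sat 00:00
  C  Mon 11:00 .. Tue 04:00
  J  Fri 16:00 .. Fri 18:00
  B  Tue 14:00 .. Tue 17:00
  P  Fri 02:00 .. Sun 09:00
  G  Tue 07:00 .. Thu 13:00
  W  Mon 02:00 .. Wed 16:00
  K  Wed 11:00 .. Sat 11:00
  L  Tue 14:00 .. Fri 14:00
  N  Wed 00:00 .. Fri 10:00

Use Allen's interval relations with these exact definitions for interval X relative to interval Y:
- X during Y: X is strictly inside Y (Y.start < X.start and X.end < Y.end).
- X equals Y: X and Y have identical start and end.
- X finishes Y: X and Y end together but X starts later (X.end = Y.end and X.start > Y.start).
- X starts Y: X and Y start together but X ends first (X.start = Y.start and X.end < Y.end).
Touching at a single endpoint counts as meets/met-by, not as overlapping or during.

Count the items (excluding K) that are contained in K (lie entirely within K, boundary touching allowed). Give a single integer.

2

Target K = [Wed 11:00, Sat 11:00].
B [Tue 14:00, Tue 17:00] → before → no.
C [Mon 11:00, Tue 04:00] → before → no.
F [Thu 00:00, Sat 00:00] → during → counts.
G [Tue 07:00, Thu 13:00] → overlaps → no.
H [Wed 09:00, Fri 20:00] → overlaps → no.
J [Fri 16:00, Fri 18:00] → during → counts.
L [Tue 14:00, Fri 14:00] → overlaps → no.
N [Wed 00:00, Fri 10:00] → overlaps → no.
P [Fri 02:00, Sun 09:00] → overlapped-by → no.
W [Mon 02:00, Wed 16:00] → overlaps → no.
Total: 2.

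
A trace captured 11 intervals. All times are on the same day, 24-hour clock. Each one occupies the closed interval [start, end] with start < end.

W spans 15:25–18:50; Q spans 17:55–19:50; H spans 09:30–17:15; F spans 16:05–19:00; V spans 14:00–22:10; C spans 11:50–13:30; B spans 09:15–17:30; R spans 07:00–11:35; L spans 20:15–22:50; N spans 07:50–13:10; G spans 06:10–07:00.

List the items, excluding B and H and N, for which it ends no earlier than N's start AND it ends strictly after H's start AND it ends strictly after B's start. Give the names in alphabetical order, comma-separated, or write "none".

Conditions: its end is no earlier than N's start (X.end >= 07:50) AND its end is strictly after H's start (X.end > 09:30) AND its end is strictly after B's start (X.end > 09:15).
C: end 13:30 >= 07:50? ✓; end 13:30 > 09:30? ✓; end 13:30 > 09:15? ✓ → yes.
F: end 19:00 >= 07:50? ✓; end 19:00 > 09:30? ✓; end 19:00 > 09:15? ✓ → yes.
G: end 07:00 >= 07:50? ✗; end 07:00 > 09:30? ✗; end 07:00 > 09:15? ✗ → no.
L: end 22:50 >= 07:50? ✓; end 22:50 > 09:30? ✓; end 22:50 > 09:15? ✓ → yes.
Q: end 19:50 >= 07:50? ✓; end 19:50 > 09:30? ✓; end 19:50 > 09:15? ✓ → yes.
R: end 11:35 >= 07:50? ✓; end 11:35 > 09:30? ✓; end 11:35 > 09:15? ✓ → yes.
V: end 22:10 >= 07:50? ✓; end 22:10 > 09:30? ✓; end 22:10 > 09:15? ✓ → yes.
W: end 18:50 >= 07:50? ✓; end 18:50 > 09:30? ✓; end 18:50 > 09:15? ✓ → yes.
Result: C, F, L, Q, R, V, W.

C, F, L, Q, R, V, W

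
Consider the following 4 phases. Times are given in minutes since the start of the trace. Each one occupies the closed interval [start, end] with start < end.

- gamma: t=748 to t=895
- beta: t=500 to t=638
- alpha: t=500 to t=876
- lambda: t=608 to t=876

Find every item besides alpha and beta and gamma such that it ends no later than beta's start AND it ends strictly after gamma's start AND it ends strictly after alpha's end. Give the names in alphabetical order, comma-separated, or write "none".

Conditions: its end is no later than beta's start (X.end <= t=500) AND its end is strictly after gamma's start (X.end > t=748) AND its end is strictly after alpha's end (X.end > t=876).
lambda: end t=876 <= t=500? ✗; end t=876 > t=748? ✓; end t=876 > t=876? ✗ → no.
Result: none.

none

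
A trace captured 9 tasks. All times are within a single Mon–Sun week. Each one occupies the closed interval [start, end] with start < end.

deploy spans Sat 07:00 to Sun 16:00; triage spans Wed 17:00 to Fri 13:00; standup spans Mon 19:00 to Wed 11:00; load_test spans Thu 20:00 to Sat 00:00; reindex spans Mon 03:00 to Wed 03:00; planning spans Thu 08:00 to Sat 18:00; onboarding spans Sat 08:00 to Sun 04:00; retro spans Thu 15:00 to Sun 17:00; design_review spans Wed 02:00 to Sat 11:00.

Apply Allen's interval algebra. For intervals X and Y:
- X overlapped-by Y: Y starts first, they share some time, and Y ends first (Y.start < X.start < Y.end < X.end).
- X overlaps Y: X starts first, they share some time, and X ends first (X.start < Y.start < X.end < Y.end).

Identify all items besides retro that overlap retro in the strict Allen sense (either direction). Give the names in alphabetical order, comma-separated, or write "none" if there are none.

design_review, planning, triage

Target retro = [Thu 15:00, Sun 17:00].
deploy [Sat 07:00, Sun 16:00] → during → no.
design_review [Wed 02:00, Sat 11:00] → overlaps → yes.
load_test [Thu 20:00, Sat 00:00] → during → no.
onboarding [Sat 08:00, Sun 04:00] → during → no.
planning [Thu 08:00, Sat 18:00] → overlaps → yes.
reindex [Mon 03:00, Wed 03:00] → before → no.
standup [Mon 19:00, Wed 11:00] → before → no.
triage [Wed 17:00, Fri 13:00] → overlaps → yes.
Result: design_review, planning, triage.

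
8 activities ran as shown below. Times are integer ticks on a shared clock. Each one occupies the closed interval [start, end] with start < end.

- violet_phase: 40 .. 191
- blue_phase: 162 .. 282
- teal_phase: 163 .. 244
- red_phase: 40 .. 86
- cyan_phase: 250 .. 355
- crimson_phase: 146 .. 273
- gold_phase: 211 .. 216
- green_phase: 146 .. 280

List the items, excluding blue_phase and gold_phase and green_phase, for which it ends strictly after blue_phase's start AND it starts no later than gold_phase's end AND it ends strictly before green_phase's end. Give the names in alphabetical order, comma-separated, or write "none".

crimson_phase, teal_phase, violet_phase

Conditions: its end is strictly after blue_phase's start (X.end > 162) AND its start is no later than gold_phase's end (X.start <= 216) AND its end is strictly before green_phase's end (X.end < 280).
crimson_phase: end 273 > 162? ✓; start 146 <= 216? ✓; end 273 < 280? ✓ → yes.
cyan_phase: end 355 > 162? ✓; start 250 <= 216? ✗; end 355 < 280? ✗ → no.
red_phase: end 86 > 162? ✗; start 40 <= 216? ✓; end 86 < 280? ✓ → no.
teal_phase: end 244 > 162? ✓; start 163 <= 216? ✓; end 244 < 280? ✓ → yes.
violet_phase: end 191 > 162? ✓; start 40 <= 216? ✓; end 191 < 280? ✓ → yes.
Result: crimson_phase, teal_phase, violet_phase.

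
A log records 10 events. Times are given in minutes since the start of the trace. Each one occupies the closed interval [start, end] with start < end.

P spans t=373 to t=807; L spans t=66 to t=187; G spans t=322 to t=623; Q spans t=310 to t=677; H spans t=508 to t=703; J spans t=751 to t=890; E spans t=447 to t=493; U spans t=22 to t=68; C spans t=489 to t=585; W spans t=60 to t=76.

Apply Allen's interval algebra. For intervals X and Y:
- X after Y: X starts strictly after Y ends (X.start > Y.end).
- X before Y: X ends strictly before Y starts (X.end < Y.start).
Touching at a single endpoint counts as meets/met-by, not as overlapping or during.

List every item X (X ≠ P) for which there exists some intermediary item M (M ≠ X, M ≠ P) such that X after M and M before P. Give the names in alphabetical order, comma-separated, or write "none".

C, E, G, H, J, Q

Target P = [t=373, t=807].
Intermediaries M with M before P: L, U, W.
Via L — items with X after L: C, E, G, H, J, Q.
Via U — items with X after U: C, E, G, H, J, Q.
Via W — items with X after W: C, E, G, H, J, Q.
Union: C, E, G, H, J, Q.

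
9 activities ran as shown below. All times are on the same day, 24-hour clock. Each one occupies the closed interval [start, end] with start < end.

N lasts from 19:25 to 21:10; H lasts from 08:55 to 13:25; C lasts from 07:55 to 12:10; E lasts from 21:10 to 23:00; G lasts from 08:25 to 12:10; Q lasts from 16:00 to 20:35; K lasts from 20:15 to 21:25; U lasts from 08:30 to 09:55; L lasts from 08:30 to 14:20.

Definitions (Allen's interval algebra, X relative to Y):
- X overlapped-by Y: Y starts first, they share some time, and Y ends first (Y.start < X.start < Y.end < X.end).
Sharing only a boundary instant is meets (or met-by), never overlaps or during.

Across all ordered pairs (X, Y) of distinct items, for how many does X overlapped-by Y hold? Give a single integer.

9

Checking all 72 ordered pairs for relation 'overlapped-by'; matching pairs in alphabetical order:
(E, K): E overlapped-by K ✓
(H, C): H overlapped-by C ✓
(H, G): H overlapped-by G ✓
(H, U): H overlapped-by U ✓
(K, N): K overlapped-by N ✓
(K, Q): K overlapped-by Q ✓
(L, C): L overlapped-by C ✓
(L, G): L overlapped-by G ✓
(N, Q): N overlapped-by Q ✓
Count: 9.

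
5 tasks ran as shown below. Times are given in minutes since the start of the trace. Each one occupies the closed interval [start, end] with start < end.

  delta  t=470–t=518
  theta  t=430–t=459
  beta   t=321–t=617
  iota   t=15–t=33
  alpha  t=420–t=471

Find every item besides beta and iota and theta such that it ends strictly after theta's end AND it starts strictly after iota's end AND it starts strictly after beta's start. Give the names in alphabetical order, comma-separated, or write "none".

alpha, delta

Conditions: its end is strictly after theta's end (X.end > t=459) AND its start is strictly after iota's end (X.start > t=33) AND its start is strictly after beta's start (X.start > t=321).
alpha: end t=471 > t=459? ✓; start t=420 > t=33? ✓; start t=420 > t=321? ✓ → yes.
delta: end t=518 > t=459? ✓; start t=470 > t=33? ✓; start t=470 > t=321? ✓ → yes.
Result: alpha, delta.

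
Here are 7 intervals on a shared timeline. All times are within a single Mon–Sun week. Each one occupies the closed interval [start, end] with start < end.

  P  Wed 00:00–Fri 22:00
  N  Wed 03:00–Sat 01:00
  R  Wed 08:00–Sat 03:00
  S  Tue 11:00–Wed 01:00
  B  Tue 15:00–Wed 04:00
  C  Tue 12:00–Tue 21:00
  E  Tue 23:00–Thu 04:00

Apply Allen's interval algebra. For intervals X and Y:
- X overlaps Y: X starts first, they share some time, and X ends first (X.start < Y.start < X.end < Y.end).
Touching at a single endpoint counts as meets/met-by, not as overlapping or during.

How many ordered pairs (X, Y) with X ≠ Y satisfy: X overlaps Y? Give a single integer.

Checking all 42 ordered pairs for relation 'overlaps'; matching pairs in alphabetical order:
(B, E): B overlaps E ✓
(B, N): B overlaps N ✓
(B, P): B overlaps P ✓
(C, B): C overlaps B ✓
(E, N): E overlaps N ✓
(E, P): E overlaps P ✓
(E, R): E overlaps R ✓
(N, R): N overlaps R ✓
(P, N): P overlaps N ✓
(P, R): P overlaps R ✓
(S, B): S overlaps B ✓
(S, E): S overlaps E ✓
(S, P): S overlaps P ✓
Count: 13.

13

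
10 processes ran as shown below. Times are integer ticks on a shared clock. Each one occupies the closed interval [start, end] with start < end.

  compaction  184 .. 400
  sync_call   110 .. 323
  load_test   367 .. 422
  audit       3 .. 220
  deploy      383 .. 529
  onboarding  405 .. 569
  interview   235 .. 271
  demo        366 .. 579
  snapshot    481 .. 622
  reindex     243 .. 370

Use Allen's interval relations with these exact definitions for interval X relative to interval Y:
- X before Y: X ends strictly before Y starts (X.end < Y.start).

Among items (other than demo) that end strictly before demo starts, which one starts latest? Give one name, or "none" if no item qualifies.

interview

Target demo = [366, 579].
audit [3, 220] → before → candidate.
compaction [184, 400] → overlaps → excluded.
deploy [383, 529] → during → excluded.
interview [235, 271] → before → candidate.
load_test [367, 422] → during → excluded.
onboarding [405, 569] → during → excluded.
reindex [243, 370] → overlaps → excluded.
snapshot [481, 622] → overlapped-by → excluded.
sync_call [110, 323] → before → candidate.
Among candidates, latest start is 235 → interview.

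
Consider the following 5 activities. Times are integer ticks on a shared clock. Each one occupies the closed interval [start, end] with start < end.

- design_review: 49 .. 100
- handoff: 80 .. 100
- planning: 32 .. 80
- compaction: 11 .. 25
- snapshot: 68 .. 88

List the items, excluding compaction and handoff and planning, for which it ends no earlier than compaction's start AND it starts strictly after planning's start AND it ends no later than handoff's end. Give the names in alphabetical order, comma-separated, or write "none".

Conditions: its end is no earlier than compaction's start (X.end >= 11) AND its start is strictly after planning's start (X.start > 32) AND its end is no later than handoff's end (X.end <= 100).
design_review: end 100 >= 11? ✓; start 49 > 32? ✓; end 100 <= 100? ✓ → yes.
snapshot: end 88 >= 11? ✓; start 68 > 32? ✓; end 88 <= 100? ✓ → yes.
Result: design_review, snapshot.

design_review, snapshot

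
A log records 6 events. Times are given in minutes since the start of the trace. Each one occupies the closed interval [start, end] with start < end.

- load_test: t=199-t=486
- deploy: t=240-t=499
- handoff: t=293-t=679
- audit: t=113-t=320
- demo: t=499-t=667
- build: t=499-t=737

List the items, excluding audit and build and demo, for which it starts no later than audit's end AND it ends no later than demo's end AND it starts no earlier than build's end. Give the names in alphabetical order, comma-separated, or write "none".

none

Conditions: its start is no later than audit's end (X.start <= t=320) AND its end is no later than demo's end (X.end <= t=667) AND its start is no earlier than build's end (X.start >= t=737).
deploy: start t=240 <= t=320? ✓; end t=499 <= t=667? ✓; start t=240 >= t=737? ✗ → no.
handoff: start t=293 <= t=320? ✓; end t=679 <= t=667? ✗; start t=293 >= t=737? ✗ → no.
load_test: start t=199 <= t=320? ✓; end t=486 <= t=667? ✓; start t=199 >= t=737? ✗ → no.
Result: none.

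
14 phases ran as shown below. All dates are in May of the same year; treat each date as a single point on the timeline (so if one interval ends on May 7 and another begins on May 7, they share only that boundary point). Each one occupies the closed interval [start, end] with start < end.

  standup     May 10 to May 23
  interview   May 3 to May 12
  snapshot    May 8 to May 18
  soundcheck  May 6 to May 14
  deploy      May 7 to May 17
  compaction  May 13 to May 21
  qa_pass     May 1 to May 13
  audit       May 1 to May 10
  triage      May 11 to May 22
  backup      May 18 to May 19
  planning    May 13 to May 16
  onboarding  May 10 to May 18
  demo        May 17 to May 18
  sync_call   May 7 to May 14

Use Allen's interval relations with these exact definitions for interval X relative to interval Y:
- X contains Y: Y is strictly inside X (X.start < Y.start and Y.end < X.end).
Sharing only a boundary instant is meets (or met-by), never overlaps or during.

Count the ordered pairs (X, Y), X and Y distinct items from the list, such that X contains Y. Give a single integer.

Checking all 182 ordered pairs for relation 'contains'; matching pairs in alphabetical order:
(compaction, backup): compaction contains backup ✓
(compaction, demo): compaction contains demo ✓
(deploy, planning): deploy contains planning ✓
(onboarding, planning): onboarding contains planning ✓
(qa_pass, interview): qa_pass contains interview ✓
(snapshot, planning): snapshot contains planning ✓
(standup, backup): standup contains backup ✓
(standup, compaction): standup contains compaction ✓
(standup, demo): standup contains demo ✓
(standup, planning): standup contains planning ✓
(standup, triage): standup contains triage ✓
(triage, backup): triage contains backup ✓
(triage, compaction): triage contains compaction ✓
(triage, demo): triage contains demo ✓
(triage, planning): triage contains planning ✓
Count: 15.

15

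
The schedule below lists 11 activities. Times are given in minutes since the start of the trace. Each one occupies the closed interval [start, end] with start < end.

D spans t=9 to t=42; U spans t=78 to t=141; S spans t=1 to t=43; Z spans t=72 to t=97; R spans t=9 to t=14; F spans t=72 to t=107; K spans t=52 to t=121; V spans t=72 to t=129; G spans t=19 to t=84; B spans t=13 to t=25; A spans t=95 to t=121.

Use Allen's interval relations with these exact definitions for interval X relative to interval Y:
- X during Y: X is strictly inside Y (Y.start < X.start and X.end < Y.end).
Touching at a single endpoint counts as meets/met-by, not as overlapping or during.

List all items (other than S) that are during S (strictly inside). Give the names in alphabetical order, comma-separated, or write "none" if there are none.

B, D, R

Target S = [t=1, t=43].
A [t=95, t=121] → after → no.
B [t=13, t=25] → during → yes.
D [t=9, t=42] → during → yes.
F [t=72, t=107] → after → no.
G [t=19, t=84] → overlapped-by → no.
K [t=52, t=121] → after → no.
R [t=9, t=14] → during → yes.
U [t=78, t=141] → after → no.
V [t=72, t=129] → after → no.
Z [t=72, t=97] → after → no.
Result: B, D, R.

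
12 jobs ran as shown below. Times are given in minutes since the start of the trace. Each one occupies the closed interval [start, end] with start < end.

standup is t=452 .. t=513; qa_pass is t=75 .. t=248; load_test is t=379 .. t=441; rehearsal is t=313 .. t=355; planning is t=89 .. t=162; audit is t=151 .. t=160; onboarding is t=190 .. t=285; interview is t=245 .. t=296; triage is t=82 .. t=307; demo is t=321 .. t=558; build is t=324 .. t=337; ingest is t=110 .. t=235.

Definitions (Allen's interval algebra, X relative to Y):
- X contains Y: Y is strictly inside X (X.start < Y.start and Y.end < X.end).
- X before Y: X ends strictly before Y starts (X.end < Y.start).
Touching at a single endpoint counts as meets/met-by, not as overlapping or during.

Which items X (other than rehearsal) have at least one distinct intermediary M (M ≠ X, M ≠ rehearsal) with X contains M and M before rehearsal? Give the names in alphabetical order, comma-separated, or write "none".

Target rehearsal = [t=313, t=355].
Intermediaries M with M before rehearsal: audit, ingest, interview, onboarding, planning, qa_pass, triage.
Via audit — items with X contains audit: ingest, planning, qa_pass, triage.
Via ingest — items with X contains ingest: qa_pass, triage.
Via interview — items with X contains interview: triage.
Via onboarding — items with X contains onboarding: triage.
Via planning — items with X contains planning: qa_pass, triage.
Via qa_pass — items with X contains qa_pass: none.
Via triage — items with X contains triage: none.
Union: ingest, planning, qa_pass, triage.

ingest, planning, qa_pass, triage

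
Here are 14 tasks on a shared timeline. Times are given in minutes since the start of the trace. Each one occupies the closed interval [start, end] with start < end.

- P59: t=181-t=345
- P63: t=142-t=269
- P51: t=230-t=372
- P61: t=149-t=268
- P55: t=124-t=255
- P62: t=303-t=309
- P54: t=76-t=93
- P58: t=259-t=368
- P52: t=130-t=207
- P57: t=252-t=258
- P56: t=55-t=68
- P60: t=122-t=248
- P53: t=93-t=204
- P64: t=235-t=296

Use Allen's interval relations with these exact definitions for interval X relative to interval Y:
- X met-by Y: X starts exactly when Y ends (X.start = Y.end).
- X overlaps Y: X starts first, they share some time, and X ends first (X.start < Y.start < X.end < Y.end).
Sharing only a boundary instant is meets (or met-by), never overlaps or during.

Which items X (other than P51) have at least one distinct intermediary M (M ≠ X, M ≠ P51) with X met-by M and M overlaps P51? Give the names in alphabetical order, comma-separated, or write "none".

none

Target P51 = [t=230, t=372].
Intermediaries M with M overlaps P51: P55, P59, P60, P61, P63.
Via P55 — items with X met-by P55: none.
Via P59 — items with X met-by P59: none.
Via P60 — items with X met-by P60: none.
Via P61 — items with X met-by P61: none.
Via P63 — items with X met-by P63: none.
Union: none.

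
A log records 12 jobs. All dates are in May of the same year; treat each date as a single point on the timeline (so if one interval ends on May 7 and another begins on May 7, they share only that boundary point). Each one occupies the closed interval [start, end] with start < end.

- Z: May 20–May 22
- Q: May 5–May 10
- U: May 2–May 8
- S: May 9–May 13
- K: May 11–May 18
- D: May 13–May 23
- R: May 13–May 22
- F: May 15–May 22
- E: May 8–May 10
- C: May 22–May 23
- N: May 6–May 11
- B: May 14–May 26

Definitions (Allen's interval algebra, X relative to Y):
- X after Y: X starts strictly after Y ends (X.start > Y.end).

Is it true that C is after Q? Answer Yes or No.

Yes

C = [May 22, May 23], Q = [May 5, May 10].
Actual relation of C to Q: after.
Asked whether 'after' holds → Yes.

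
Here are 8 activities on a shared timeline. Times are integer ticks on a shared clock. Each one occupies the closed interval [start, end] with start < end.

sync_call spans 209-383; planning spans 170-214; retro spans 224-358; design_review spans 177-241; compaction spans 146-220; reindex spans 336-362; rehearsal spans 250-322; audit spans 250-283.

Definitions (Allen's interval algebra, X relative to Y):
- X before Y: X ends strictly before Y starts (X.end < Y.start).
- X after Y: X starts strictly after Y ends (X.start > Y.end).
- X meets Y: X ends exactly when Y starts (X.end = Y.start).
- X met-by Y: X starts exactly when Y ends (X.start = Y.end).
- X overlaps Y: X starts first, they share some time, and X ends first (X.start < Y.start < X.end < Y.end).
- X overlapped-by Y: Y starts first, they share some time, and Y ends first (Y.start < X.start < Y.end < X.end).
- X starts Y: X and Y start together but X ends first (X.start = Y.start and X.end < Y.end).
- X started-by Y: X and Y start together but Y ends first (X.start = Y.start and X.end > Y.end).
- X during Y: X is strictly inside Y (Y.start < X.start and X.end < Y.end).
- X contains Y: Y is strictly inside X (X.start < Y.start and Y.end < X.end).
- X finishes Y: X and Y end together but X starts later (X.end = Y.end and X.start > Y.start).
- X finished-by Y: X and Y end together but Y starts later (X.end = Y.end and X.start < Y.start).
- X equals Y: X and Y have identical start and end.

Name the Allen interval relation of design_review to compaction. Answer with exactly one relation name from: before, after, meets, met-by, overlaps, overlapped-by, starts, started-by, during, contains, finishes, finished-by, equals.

overlapped-by

design_review = [177, 241]; compaction = [146, 220].
Compare endpoints: design_review.start > compaction.start, design_review.start < compaction.end, design_review.end > compaction.start, design_review.end > compaction.end.
That pattern is 'overlapped-by'.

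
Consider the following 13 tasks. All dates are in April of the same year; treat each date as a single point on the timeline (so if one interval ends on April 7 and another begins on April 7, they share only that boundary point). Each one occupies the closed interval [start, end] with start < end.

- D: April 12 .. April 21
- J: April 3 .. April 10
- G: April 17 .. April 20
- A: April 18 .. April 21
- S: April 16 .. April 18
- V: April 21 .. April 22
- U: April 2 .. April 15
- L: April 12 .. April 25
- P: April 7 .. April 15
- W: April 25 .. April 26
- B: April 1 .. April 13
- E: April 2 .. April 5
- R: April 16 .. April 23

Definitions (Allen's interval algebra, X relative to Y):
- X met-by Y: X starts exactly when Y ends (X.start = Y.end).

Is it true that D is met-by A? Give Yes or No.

No

D = [April 12, April 21], A = [April 18, April 21].
Actual relation of D to A: finished-by.
Asked whether 'met-by' holds → No.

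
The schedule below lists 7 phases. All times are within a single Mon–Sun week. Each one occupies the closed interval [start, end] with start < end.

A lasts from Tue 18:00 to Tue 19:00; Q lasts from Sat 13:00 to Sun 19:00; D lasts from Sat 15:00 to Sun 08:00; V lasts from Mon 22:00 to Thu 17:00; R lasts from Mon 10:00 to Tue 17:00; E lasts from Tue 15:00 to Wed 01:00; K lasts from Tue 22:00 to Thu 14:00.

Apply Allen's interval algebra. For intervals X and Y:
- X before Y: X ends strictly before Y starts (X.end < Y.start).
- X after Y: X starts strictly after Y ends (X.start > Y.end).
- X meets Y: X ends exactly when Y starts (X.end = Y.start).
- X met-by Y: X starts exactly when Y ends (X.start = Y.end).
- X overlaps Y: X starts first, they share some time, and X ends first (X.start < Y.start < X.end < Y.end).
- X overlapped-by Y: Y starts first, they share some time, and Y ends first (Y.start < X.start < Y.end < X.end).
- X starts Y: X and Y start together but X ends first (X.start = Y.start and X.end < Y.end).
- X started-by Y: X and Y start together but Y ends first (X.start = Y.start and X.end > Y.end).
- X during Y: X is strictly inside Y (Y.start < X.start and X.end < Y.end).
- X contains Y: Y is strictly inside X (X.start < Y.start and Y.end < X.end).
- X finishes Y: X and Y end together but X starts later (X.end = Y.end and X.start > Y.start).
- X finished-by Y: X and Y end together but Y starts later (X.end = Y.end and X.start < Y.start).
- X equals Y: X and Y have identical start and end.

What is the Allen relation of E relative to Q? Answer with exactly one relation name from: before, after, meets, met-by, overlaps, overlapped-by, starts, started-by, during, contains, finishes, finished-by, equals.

E = [Tue 15:00, Wed 01:00]; Q = [Sat 13:00, Sun 19:00].
Compare endpoints: E.start < Q.start, E.start < Q.end, E.end < Q.start, E.end < Q.end.
That pattern is 'before'.

before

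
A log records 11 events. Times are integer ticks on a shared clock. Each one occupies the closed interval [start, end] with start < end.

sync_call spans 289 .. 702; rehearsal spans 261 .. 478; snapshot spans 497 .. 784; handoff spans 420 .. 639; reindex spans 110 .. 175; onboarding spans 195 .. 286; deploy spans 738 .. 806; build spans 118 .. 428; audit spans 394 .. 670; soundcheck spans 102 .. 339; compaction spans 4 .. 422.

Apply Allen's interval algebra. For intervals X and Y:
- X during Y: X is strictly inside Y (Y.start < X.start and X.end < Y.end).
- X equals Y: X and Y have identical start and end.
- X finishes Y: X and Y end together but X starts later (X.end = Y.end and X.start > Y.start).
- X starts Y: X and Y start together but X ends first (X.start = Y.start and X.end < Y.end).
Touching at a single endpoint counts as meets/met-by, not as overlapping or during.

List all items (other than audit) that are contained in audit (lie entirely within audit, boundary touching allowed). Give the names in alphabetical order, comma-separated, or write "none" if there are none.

Target audit = [394, 670].
build [118, 428] → overlaps → no.
compaction [4, 422] → overlaps → no.
deploy [738, 806] → after → no.
handoff [420, 639] → during → yes.
onboarding [195, 286] → before → no.
rehearsal [261, 478] → overlaps → no.
reindex [110, 175] → before → no.
snapshot [497, 784] → overlapped-by → no.
soundcheck [102, 339] → before → no.
sync_call [289, 702] → contains → no.
Result: handoff.

handoff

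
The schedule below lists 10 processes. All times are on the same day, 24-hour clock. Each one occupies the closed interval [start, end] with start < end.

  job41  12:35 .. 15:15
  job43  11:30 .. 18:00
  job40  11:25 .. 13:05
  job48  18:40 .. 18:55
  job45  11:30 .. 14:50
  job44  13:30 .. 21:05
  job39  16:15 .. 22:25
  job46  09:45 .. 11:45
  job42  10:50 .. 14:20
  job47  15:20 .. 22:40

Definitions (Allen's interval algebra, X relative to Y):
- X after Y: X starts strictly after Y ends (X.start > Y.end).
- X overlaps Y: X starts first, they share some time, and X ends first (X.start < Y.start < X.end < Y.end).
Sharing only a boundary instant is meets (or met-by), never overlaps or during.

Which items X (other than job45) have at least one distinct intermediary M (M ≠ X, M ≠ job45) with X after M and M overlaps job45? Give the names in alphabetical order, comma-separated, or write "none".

job39, job41, job44, job47, job48

Target job45 = [11:30, 14:50].
Intermediaries M with M overlaps job45: job40, job42, job46.
Via job40 — items with X after job40: job39, job44, job47, job48.
Via job42 — items with X after job42: job39, job47, job48.
Via job46 — items with X after job46: job39, job41, job44, job47, job48.
Union: job39, job41, job44, job47, job48.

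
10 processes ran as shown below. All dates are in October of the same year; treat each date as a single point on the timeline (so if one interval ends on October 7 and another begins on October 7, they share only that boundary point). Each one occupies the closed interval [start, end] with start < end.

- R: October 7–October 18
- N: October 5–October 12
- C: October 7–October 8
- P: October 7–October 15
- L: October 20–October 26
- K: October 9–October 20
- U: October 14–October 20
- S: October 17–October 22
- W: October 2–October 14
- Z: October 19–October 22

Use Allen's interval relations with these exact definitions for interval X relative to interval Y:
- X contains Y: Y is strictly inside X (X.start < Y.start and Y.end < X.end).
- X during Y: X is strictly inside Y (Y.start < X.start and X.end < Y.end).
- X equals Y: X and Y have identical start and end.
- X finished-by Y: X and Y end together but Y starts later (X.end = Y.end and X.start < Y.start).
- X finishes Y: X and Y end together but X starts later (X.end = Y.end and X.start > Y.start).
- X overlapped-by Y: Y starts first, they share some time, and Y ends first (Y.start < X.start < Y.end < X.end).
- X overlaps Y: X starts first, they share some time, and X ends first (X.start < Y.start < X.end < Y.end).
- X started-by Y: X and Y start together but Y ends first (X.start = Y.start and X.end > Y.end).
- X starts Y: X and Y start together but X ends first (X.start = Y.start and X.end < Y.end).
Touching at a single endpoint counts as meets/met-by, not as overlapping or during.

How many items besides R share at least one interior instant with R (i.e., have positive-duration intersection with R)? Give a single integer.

Target R = [October 7, October 18].
C [October 7, October 8] → starts → counts.
K [October 9, October 20] → overlapped-by → counts.
L [October 20, October 26] → after → no.
N [October 5, October 12] → overlaps → counts.
P [October 7, October 15] → starts → counts.
S [October 17, October 22] → overlapped-by → counts.
U [October 14, October 20] → overlapped-by → counts.
W [October 2, October 14] → overlaps → counts.
Z [October 19, October 22] → after → no.
Total: 7.

7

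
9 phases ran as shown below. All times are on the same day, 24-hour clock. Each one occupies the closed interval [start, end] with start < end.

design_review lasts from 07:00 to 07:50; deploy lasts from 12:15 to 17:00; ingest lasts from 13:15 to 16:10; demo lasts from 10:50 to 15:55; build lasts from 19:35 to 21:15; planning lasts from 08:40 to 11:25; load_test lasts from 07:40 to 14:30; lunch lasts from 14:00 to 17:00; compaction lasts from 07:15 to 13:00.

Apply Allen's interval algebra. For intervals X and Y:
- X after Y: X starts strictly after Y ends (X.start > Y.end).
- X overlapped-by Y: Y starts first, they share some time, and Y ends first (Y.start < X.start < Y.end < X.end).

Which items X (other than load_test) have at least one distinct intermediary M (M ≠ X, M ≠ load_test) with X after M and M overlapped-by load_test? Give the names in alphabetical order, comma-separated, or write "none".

Target load_test = [07:40, 14:30].
Intermediaries M with M overlapped-by load_test: demo, deploy, ingest, lunch.
Via demo — items with X after demo: build.
Via deploy — items with X after deploy: build.
Via ingest — items with X after ingest: build.
Via lunch — items with X after lunch: build.
Union: build.

build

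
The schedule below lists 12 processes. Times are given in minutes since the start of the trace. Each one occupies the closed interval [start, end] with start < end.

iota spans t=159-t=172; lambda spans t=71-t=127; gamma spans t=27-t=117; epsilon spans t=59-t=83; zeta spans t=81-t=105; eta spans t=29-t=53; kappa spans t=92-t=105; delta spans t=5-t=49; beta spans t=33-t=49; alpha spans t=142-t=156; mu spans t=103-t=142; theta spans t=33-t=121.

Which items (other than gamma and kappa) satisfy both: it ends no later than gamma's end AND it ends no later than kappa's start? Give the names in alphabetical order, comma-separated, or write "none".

beta, delta, epsilon, eta

Conditions: its end is no later than gamma's end (X.end <= t=117) AND its end is no later than kappa's start (X.end <= t=92).
alpha: end t=156 <= t=117? ✗; end t=156 <= t=92? ✗ → no.
beta: end t=49 <= t=117? ✓; end t=49 <= t=92? ✓ → yes.
delta: end t=49 <= t=117? ✓; end t=49 <= t=92? ✓ → yes.
epsilon: end t=83 <= t=117? ✓; end t=83 <= t=92? ✓ → yes.
eta: end t=53 <= t=117? ✓; end t=53 <= t=92? ✓ → yes.
iota: end t=172 <= t=117? ✗; end t=172 <= t=92? ✗ → no.
lambda: end t=127 <= t=117? ✗; end t=127 <= t=92? ✗ → no.
mu: end t=142 <= t=117? ✗; end t=142 <= t=92? ✗ → no.
theta: end t=121 <= t=117? ✗; end t=121 <= t=92? ✗ → no.
zeta: end t=105 <= t=117? ✓; end t=105 <= t=92? ✗ → no.
Result: beta, delta, epsilon, eta.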